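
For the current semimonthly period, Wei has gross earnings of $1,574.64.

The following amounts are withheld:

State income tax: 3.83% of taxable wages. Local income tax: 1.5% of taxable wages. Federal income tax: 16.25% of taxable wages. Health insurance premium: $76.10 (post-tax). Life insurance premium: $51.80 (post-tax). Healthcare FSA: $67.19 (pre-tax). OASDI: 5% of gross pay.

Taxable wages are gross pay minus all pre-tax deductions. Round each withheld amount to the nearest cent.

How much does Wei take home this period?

$975.51

Healthcare FSA: $67.19
Taxable wages = $1,574.64 − $67.19 = $1,507.45
State income tax: $1,507.45 × 0.0383 = $57.74
Federal income tax: $1,507.45 × 0.1625 = $244.96
Local income tax: $1,507.45 × 0.015 = $22.61
OASDI: $1,574.64 × 0.05 = $78.73
Health insurance premium: $76.10
Life insurance premium: $51.80
Total deductions = $67.19 + $57.74 + $244.96 + $22.61 + $78.73 + $76.10 + $51.80 = $599.13
Net pay = $1,574.64 − $599.13 = $975.51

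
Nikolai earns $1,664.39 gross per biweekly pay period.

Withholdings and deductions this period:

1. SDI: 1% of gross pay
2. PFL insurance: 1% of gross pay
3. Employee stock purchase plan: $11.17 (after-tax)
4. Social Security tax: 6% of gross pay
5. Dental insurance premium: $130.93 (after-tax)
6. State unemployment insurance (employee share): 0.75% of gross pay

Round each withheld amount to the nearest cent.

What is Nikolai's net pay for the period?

SDI: $1,664.39 × 0.01 = $16.64
State unemployment insurance (employee share): $1,664.39 × 0.0075 = $12.48
PFL insurance: $1,664.39 × 0.01 = $16.64
Social Security tax: $1,664.39 × 0.06 = $99.86
Employee stock purchase plan: $11.17
Dental insurance premium: $130.93
Total deductions = $16.64 + $12.48 + $16.64 + $99.86 + $11.17 + $130.93 = $287.72
Net pay = $1,664.39 − $287.72 = $1,376.67

$1,376.67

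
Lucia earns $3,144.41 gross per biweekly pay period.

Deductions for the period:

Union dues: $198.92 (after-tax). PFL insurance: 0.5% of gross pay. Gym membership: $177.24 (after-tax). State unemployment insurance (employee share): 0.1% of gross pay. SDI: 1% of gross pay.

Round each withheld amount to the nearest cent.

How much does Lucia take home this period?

SDI: $3,144.41 × 0.01 = $31.44
State unemployment insurance (employee share): $3,144.41 × 0.001 = $3.14
PFL insurance: $3,144.41 × 0.005 = $15.72
Gym membership: $177.24
Union dues: $198.92
Total deductions = $31.44 + $3.14 + $15.72 + $177.24 + $198.92 = $426.46
Net pay = $3,144.41 − $426.46 = $2,717.95

$2,717.95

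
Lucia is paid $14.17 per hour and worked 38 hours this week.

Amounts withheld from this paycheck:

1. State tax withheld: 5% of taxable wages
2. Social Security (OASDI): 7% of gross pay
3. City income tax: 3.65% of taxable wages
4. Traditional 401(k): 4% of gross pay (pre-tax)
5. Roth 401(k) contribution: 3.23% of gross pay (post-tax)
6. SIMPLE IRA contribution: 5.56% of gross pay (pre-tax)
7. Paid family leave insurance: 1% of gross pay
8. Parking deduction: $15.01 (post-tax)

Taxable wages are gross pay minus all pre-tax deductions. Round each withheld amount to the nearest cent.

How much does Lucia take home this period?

Gross pay: 38 × $14.17 = $538.46
Traditional 401(k): $538.46 × 0.04 = $21.54
SIMPLE IRA contribution: $538.46 × 0.0556 = $29.94
Pre-tax total = $21.54 + $29.94 = $51.48
Taxable wages = $538.46 − $51.48 = $486.98
State tax withheld: $486.98 × 0.05 = $24.35
City income tax: $486.98 × 0.0365 = $17.77
Social Security (OASDI): $538.46 × 0.07 = $37.69
Paid family leave insurance: $538.46 × 0.01 = $5.38
Parking deduction: $15.01
Roth 401(k) contribution: $538.46 × 0.0323 = $17.39
Total deductions = $21.54 + $29.94 + $24.35 + $17.77 + $37.69 + $5.38 + $15.01 + $17.39 = $169.07
Net pay = $538.46 − $169.07 = $369.39

$369.39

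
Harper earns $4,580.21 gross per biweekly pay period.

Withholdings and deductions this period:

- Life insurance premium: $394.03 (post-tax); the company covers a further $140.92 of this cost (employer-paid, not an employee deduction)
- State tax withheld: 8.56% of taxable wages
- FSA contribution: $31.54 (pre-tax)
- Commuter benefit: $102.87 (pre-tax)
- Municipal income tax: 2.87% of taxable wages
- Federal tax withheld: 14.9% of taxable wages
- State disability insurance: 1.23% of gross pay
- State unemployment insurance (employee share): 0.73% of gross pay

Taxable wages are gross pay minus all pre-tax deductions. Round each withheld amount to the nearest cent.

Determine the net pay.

$2,791.42

FSA contribution: $31.54
Commuter benefit: $102.87
Pre-tax total = $31.54 + $102.87 = $134.41
Taxable wages = $4,580.21 − $134.41 = $4,445.80
Federal tax withheld: $4,445.80 × 0.149 = $662.42
State tax withheld: $4,445.80 × 0.0856 = $380.56
Municipal income tax: $4,445.80 × 0.0287 = $127.59
State unemployment insurance (employee share): $4,580.21 × 0.0073 = $33.44
State disability insurance: $4,580.21 × 0.0123 = $56.34
Life insurance premium: $394.03
(Employer's $140.92 toward life insurance premium is not withheld from the employee.)
Total deductions = $31.54 + $102.87 + $662.42 + $380.56 + $127.59 + $33.44 + $56.34 + $394.03 = $1,788.79
Net pay = $4,580.21 − $1,788.79 = $2,791.42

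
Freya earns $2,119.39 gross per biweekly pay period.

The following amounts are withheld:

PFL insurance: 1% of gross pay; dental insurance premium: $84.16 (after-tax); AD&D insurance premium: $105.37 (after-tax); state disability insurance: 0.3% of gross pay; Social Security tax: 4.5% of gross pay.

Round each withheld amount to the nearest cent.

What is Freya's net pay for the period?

$1,806.94

PFL insurance: $2,119.39 × 0.01 = $21.19
State disability insurance: $2,119.39 × 0.003 = $6.36
Social Security tax: $2,119.39 × 0.045 = $95.37
AD&D insurance premium: $105.37
Dental insurance premium: $84.16
Total deductions = $21.19 + $6.36 + $95.37 + $105.37 + $84.16 = $312.45
Net pay = $2,119.39 − $312.45 = $1,806.94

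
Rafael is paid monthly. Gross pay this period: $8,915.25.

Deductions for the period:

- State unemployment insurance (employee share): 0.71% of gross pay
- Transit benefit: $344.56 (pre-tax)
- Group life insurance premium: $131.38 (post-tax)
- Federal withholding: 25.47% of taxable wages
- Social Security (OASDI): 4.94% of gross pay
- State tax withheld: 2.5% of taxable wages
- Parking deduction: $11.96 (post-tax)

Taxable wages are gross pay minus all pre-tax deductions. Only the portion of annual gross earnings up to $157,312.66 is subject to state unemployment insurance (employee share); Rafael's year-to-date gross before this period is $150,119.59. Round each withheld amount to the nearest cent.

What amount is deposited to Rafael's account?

$5,538.65

Transit benefit: $344.56
Taxable wages = $8,915.25 − $344.56 = $8,570.69
Federal withholding: $8,570.69 × 0.2547 = $2,182.95
State tax withheld: $8,570.69 × 0.025 = $214.27
State unemployment insurance (employee share): only $157,312.66 − $150,119.59 = $7,193.07 of this check is subject → $7,193.07 × 0.0071 = $51.07
Social Security (OASDI): $8,915.25 × 0.0494 = $440.41
Group life insurance premium: $131.38
Parking deduction: $11.96
Total deductions = $344.56 + $2,182.95 + $214.27 + $51.07 + $440.41 + $131.38 + $11.96 = $3,376.60
Net pay = $8,915.25 − $3,376.60 = $5,538.65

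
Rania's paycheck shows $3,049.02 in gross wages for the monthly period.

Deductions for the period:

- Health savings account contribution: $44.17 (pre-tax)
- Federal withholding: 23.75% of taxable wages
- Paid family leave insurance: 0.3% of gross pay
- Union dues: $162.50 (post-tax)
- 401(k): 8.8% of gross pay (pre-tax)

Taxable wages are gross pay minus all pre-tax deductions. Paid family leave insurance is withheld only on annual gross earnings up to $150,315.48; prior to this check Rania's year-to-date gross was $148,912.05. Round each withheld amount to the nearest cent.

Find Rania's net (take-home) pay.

$1,919.90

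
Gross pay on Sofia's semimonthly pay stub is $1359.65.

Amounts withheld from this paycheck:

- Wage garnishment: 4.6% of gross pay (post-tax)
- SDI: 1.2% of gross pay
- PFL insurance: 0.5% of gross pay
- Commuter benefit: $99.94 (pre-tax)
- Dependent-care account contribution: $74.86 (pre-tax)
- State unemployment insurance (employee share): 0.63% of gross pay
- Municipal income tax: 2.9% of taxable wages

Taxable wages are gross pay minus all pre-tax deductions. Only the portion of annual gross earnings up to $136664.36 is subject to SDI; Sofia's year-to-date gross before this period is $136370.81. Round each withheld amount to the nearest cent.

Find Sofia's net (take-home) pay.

$1069.06

Dependent-care account contribution: $74.86
Commuter benefit: $99.94
Pre-tax total = $74.86 + $99.94 = $174.80
Taxable wages = $1359.65 − $174.80 = $1184.85
Municipal income tax: $1184.85 × 0.029 = $34.36
State unemployment insurance (employee share): $1359.65 × 0.0063 = $8.57
PFL insurance: $1359.65 × 0.005 = $6.80
SDI: only $136664.36 − $136370.81 = $293.55 of this check is subject → $293.55 × 0.012 = $3.52
Wage garnishment: $1359.65 × 0.046 = $62.54
Total deductions = $74.86 + $99.94 + $34.36 + $8.57 + $6.80 + $3.52 + $62.54 = $290.59
Net pay = $1359.65 − $290.59 = $1069.06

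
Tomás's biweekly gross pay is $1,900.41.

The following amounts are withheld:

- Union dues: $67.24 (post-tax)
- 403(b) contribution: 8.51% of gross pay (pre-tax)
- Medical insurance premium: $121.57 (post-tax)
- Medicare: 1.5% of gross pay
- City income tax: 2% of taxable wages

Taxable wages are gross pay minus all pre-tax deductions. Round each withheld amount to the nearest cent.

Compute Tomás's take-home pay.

403(b) contribution: $1,900.41 × 0.0851 = $161.72
Taxable wages = $1,900.41 − $161.72 = $1,738.69
City income tax: $1,738.69 × 0.02 = $34.77
Medicare: $1,900.41 × 0.015 = $28.51
Union dues: $67.24
Medical insurance premium: $121.57
Total deductions = $161.72 + $34.77 + $28.51 + $67.24 + $121.57 = $413.81
Net pay = $1,900.41 − $413.81 = $1,486.60

$1,486.60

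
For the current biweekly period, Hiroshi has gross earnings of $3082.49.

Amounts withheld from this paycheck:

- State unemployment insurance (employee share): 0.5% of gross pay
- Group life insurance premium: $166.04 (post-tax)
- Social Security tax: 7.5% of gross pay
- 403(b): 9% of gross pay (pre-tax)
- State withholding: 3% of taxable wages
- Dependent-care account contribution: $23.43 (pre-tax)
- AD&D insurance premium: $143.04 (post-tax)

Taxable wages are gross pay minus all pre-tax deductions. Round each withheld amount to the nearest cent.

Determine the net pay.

$2142.51

403(b): $3082.49 × 0.09 = $277.42
Dependent-care account contribution: $23.43
Pre-tax total = $277.42 + $23.43 = $300.85
Taxable wages = $3082.49 − $300.85 = $2781.64
State withholding: $2781.64 × 0.03 = $83.45
State unemployment insurance (employee share): $3082.49 × 0.005 = $15.41
Social Security tax: $3082.49 × 0.075 = $231.19
AD&D insurance premium: $143.04
Group life insurance premium: $166.04
Total deductions = $277.42 + $23.43 + $83.45 + $15.41 + $231.19 + $143.04 + $166.04 = $939.98
Net pay = $3082.49 − $939.98 = $2142.51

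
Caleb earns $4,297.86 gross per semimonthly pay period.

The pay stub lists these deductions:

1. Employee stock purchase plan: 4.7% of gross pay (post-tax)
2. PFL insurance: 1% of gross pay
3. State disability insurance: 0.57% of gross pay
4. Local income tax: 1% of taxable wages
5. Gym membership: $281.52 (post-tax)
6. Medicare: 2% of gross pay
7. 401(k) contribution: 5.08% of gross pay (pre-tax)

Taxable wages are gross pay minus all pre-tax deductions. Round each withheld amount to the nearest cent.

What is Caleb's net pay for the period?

401(k) contribution: $4,297.86 × 0.0508 = $218.33
Taxable wages = $4,297.86 − $218.33 = $4,079.53
Local income tax: $4,079.53 × 0.01 = $40.80
State disability insurance: $4,297.86 × 0.0057 = $24.50
PFL insurance: $4,297.86 × 0.01 = $42.98
Medicare: $4,297.86 × 0.02 = $85.96
Gym membership: $281.52
Employee stock purchase plan: $4,297.86 × 0.047 = $202.00
Total deductions = $218.33 + $40.80 + $24.50 + $42.98 + $85.96 + $281.52 + $202.00 = $896.09
Net pay = $4,297.86 − $896.09 = $3,401.77

$3,401.77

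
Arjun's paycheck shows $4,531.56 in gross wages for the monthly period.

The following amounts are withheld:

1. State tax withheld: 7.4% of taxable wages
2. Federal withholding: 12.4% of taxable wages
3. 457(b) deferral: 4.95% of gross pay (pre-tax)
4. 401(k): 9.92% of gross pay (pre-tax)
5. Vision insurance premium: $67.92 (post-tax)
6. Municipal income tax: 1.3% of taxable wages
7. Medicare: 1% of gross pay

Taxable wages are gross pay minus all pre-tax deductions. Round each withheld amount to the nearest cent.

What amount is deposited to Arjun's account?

$2,930.50

401(k): $4,531.56 × 0.0992 = $449.53
457(b) deferral: $4,531.56 × 0.0495 = $224.31
Pre-tax total = $449.53 + $224.31 = $673.84
Taxable wages = $4,531.56 − $673.84 = $3,857.72
Federal withholding: $3,857.72 × 0.124 = $478.36
State tax withheld: $3,857.72 × 0.074 = $285.47
Municipal income tax: $3,857.72 × 0.013 = $50.15
Medicare: $4,531.56 × 0.01 = $45.32
Vision insurance premium: $67.92
Total deductions = $449.53 + $224.31 + $478.36 + $285.47 + $50.15 + $45.32 + $67.92 = $1,601.06
Net pay = $4,531.56 − $1,601.06 = $2,930.50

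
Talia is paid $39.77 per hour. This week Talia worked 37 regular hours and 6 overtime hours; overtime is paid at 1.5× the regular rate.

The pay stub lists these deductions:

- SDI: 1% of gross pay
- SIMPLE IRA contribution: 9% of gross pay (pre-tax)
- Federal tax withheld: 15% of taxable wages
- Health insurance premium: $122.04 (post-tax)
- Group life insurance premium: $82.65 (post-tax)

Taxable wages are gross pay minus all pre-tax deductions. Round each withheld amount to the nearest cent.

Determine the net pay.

$1192.07

Regular pay: 37 × $39.77 = $1471.49
Overtime pay: 6 × $39.77 × 1.5 = $357.93
Gross pay = $1471.49 + $357.93 = $1829.42
SIMPLE IRA contribution: $1829.42 × 0.09 = $164.65
Taxable wages = $1829.42 − $164.65 = $1664.77
Federal tax withheld: $1664.77 × 0.15 = $249.72
SDI: $1829.42 × 0.01 = $18.29
Health insurance premium: $122.04
Group life insurance premium: $82.65
Total deductions = $164.65 + $249.72 + $18.29 + $122.04 + $82.65 = $637.35
Net pay = $1829.42 − $637.35 = $1192.07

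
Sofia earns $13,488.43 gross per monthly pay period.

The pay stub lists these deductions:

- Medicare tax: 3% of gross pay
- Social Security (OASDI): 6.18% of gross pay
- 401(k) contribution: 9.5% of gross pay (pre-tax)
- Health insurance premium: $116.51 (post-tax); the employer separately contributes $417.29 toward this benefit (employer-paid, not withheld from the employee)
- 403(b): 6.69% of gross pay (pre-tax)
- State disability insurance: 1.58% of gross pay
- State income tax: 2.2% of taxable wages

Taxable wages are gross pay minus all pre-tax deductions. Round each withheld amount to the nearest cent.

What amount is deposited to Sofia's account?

$9,488.09

403(b): $13,488.43 × 0.0669 = $902.38
401(k) contribution: $13,488.43 × 0.095 = $1,281.40
Pre-tax total = $902.38 + $1,281.40 = $2,183.78
Taxable wages = $13,488.43 − $2,183.78 = $11,304.65
State income tax: $11,304.65 × 0.022 = $248.70
State disability insurance: $13,488.43 × 0.0158 = $213.12
Social Security (OASDI): $13,488.43 × 0.0618 = $833.58
Medicare tax: $13,488.43 × 0.03 = $404.65
Health insurance premium: $116.51
(Employer's $417.29 toward health insurance premium is not withheld from the employee.)
Total deductions = $902.38 + $1,281.40 + $248.70 + $213.12 + $833.58 + $404.65 + $116.51 = $4,000.34
Net pay = $13,488.43 − $4,000.34 = $9,488.09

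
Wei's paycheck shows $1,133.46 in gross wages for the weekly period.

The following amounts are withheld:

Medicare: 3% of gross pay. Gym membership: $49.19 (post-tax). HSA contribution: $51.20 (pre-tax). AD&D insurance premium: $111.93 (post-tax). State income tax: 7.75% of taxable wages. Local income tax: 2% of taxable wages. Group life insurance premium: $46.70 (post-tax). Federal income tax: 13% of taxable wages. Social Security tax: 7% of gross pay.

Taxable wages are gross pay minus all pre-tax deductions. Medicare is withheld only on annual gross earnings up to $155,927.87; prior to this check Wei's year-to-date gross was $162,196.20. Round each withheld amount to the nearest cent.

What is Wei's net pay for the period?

HSA contribution: $51.20
Taxable wages = $1,133.46 − $51.20 = $1,082.26
State income tax: $1,082.26 × 0.0775 = $83.88
Local income tax: $1,082.26 × 0.02 = $21.65
Federal income tax: $1,082.26 × 0.13 = $140.69
Medicare: annual cap $155,927.87 already reached (YTD $162,196.20), so $0.00
Social Security tax: $1,133.46 × 0.07 = $79.34
AD&D insurance premium: $111.93
Group life insurance premium: $46.70
Gym membership: $49.19
Total deductions = $51.20 + $83.88 + $21.65 + $140.69 + $0.00 + $79.34 + $111.93 + $46.70 + $49.19 = $584.58
Net pay = $1,133.46 − $584.58 = $548.88

$548.88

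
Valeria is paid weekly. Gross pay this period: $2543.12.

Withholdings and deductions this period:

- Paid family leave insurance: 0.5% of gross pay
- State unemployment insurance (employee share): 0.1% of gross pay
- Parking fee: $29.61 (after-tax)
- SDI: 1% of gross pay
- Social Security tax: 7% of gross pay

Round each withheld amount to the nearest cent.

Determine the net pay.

$2294.80

State unemployment insurance (employee share): $2543.12 × 0.001 = $2.54
Social Security tax: $2543.12 × 0.07 = $178.02
SDI: $2543.12 × 0.01 = $25.43
Paid family leave insurance: $2543.12 × 0.005 = $12.72
Parking fee: $29.61
Total deductions = $2.54 + $178.02 + $25.43 + $12.72 + $29.61 = $248.32
Net pay = $2543.12 − $248.32 = $2294.80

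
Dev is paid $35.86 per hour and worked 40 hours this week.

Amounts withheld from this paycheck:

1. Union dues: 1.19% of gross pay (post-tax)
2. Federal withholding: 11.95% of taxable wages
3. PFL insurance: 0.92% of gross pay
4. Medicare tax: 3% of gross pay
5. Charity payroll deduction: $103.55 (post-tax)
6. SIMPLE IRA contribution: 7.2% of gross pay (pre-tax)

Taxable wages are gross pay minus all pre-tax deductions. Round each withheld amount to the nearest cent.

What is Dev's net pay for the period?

$995.20

Gross pay: 40 × $35.86 = $1,434.40
SIMPLE IRA contribution: $1,434.40 × 0.072 = $103.28
Taxable wages = $1,434.40 − $103.28 = $1,331.12
Federal withholding: $1,331.12 × 0.1195 = $159.07
PFL insurance: $1,434.40 × 0.0092 = $13.20
Medicare tax: $1,434.40 × 0.03 = $43.03
Union dues: $1,434.40 × 0.0119 = $17.07
Charity payroll deduction: $103.55
Total deductions = $103.28 + $159.07 + $13.20 + $43.03 + $17.07 + $103.55 = $439.20
Net pay = $1,434.40 − $439.20 = $995.20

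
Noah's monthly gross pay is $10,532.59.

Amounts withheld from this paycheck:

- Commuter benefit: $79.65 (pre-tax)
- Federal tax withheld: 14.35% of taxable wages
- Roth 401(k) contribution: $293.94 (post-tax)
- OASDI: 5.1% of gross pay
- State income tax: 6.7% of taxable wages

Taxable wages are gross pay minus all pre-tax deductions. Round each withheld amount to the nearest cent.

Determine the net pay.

Commuter benefit: $79.65
Taxable wages = $10,532.59 − $79.65 = $10,452.94
State income tax: $10,452.94 × 0.067 = $700.35
Federal tax withheld: $10,452.94 × 0.1435 = $1,500.00
OASDI: $10,532.59 × 0.051 = $537.16
Roth 401(k) contribution: $293.94
Total deductions = $79.65 + $700.35 + $1,500.00 + $537.16 + $293.94 = $3,111.10
Net pay = $10,532.59 − $3,111.10 = $7,421.49

$7,421.49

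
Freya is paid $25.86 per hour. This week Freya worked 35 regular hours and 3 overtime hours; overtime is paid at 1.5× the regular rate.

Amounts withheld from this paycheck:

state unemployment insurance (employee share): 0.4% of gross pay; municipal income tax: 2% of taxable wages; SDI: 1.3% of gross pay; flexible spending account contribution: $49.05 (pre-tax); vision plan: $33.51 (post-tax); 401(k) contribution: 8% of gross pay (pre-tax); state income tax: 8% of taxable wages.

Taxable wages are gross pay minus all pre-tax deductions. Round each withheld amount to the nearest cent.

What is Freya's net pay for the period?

Regular pay: 35 × $25.86 = $905.10
Overtime pay: 3 × $25.86 × 1.5 = $116.37
Gross pay = $905.10 + $116.37 = $1,021.47
Flexible spending account contribution: $49.05
401(k) contribution: $1,021.47 × 0.08 = $81.72
Pre-tax total = $49.05 + $81.72 = $130.77
Taxable wages = $1,021.47 − $130.77 = $890.70
State income tax: $890.70 × 0.08 = $71.26
Municipal income tax: $890.70 × 0.02 = $17.81
SDI: $1,021.47 × 0.013 = $13.28
State unemployment insurance (employee share): $1,021.47 × 0.004 = $4.09
Vision plan: $33.51
Total deductions = $49.05 + $81.72 + $71.26 + $17.81 + $13.28 + $4.09 + $33.51 = $270.72
Net pay = $1,021.47 − $270.72 = $750.75

$750.75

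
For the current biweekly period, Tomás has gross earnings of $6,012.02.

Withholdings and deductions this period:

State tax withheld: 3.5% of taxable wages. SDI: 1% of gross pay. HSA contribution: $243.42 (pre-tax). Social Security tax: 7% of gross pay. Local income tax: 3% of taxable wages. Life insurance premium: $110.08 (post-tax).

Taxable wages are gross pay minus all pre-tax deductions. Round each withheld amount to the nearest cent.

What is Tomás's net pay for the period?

HSA contribution: $243.42
Taxable wages = $6,012.02 − $243.42 = $5,768.60
State tax withheld: $5,768.60 × 0.035 = $201.90
Local income tax: $5,768.60 × 0.03 = $173.06
Social Security tax: $6,012.02 × 0.07 = $420.84
SDI: $6,012.02 × 0.01 = $60.12
Life insurance premium: $110.08
Total deductions = $243.42 + $201.90 + $173.06 + $420.84 + $60.12 + $110.08 = $1,209.42
Net pay = $6,012.02 − $1,209.42 = $4,802.60

$4,802.60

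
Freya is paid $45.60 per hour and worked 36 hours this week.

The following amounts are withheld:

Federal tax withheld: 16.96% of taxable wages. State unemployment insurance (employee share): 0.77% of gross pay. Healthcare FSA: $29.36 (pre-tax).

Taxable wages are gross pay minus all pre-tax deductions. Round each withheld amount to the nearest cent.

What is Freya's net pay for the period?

$1,326.16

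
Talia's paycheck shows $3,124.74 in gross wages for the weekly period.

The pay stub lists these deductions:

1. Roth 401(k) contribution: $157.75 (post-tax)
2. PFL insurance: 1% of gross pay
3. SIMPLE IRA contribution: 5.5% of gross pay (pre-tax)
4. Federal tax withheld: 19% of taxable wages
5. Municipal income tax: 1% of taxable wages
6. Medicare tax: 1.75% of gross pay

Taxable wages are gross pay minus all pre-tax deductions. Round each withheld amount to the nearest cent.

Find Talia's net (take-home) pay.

$2,118.62

SIMPLE IRA contribution: $3,124.74 × 0.055 = $171.86
Taxable wages = $3,124.74 − $171.86 = $2,952.88
Municipal income tax: $2,952.88 × 0.01 = $29.53
Federal tax withheld: $2,952.88 × 0.19 = $561.05
PFL insurance: $3,124.74 × 0.01 = $31.25
Medicare tax: $3,124.74 × 0.0175 = $54.68
Roth 401(k) contribution: $157.75
Total deductions = $171.86 + $29.53 + $561.05 + $31.25 + $54.68 + $157.75 = $1,006.12
Net pay = $3,124.74 − $1,006.12 = $2,118.62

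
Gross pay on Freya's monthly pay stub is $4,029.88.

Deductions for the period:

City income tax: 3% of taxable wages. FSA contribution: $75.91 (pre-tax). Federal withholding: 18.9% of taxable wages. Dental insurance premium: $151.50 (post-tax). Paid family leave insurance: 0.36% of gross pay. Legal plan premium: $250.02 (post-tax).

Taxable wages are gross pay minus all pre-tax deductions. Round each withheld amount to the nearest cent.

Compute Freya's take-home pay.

FSA contribution: $75.91
Taxable wages = $4,029.88 − $75.91 = $3,953.97
City income tax: $3,953.97 × 0.03 = $118.62
Federal withholding: $3,953.97 × 0.189 = $747.30
Paid family leave insurance: $4,029.88 × 0.0036 = $14.51
Dental insurance premium: $151.50
Legal plan premium: $250.02
Total deductions = $75.91 + $118.62 + $747.30 + $14.51 + $151.50 + $250.02 = $1,357.86
Net pay = $4,029.88 − $1,357.86 = $2,672.02

$2,672.02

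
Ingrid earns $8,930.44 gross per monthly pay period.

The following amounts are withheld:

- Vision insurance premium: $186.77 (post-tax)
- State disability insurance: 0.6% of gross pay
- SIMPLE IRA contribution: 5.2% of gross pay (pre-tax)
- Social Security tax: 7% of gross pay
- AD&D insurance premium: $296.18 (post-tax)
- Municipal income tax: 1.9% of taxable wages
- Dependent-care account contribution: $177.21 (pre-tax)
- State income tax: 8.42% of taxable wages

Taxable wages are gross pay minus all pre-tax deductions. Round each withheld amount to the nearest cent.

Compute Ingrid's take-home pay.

$6,271.78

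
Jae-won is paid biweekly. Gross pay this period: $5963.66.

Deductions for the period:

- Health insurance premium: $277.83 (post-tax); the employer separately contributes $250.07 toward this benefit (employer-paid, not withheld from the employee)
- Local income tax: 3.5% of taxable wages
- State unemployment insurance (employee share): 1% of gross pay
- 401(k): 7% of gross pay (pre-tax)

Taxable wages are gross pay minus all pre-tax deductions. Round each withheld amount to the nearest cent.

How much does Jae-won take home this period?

401(k): $5963.66 × 0.07 = $417.46
Taxable wages = $5963.66 − $417.46 = $5546.20
Local income tax: $5546.20 × 0.035 = $194.12
State unemployment insurance (employee share): $5963.66 × 0.01 = $59.64
Health insurance premium: $277.83
(Employer's $250.07 toward health insurance premium is not withheld from the employee.)
Total deductions = $417.46 + $194.12 + $59.64 + $277.83 = $949.05
Net pay = $5963.66 − $949.05 = $5014.61

$5014.61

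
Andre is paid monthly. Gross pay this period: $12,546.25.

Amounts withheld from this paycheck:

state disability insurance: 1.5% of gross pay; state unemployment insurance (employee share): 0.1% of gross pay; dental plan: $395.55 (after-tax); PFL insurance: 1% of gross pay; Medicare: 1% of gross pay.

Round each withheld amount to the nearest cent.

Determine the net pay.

Medicare: $12,546.25 × 0.01 = $125.46
State unemployment insurance (employee share): $12,546.25 × 0.001 = $12.55
PFL insurance: $12,546.25 × 0.01 = $125.46
State disability insurance: $12,546.25 × 0.015 = $188.19
Dental plan: $395.55
Total deductions = $125.46 + $12.55 + $125.46 + $188.19 + $395.55 = $847.21
Net pay = $12,546.25 − $847.21 = $11,699.04

$11,699.04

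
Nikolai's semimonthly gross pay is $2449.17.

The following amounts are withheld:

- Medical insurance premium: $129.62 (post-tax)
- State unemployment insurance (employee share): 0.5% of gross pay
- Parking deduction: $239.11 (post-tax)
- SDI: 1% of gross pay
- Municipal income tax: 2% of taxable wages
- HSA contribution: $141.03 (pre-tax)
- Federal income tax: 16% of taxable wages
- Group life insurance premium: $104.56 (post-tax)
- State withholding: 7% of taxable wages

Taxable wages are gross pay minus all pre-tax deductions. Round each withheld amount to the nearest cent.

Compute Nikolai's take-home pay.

$1221.08

HSA contribution: $141.03
Taxable wages = $2449.17 − $141.03 = $2308.14
Federal income tax: $2308.14 × 0.16 = $369.30
State withholding: $2308.14 × 0.07 = $161.57
Municipal income tax: $2308.14 × 0.02 = $46.16
SDI: $2449.17 × 0.01 = $24.49
State unemployment insurance (employee share): $2449.17 × 0.005 = $12.25
Parking deduction: $239.11
Medical insurance premium: $129.62
Group life insurance premium: $104.56
Total deductions = $141.03 + $369.30 + $161.57 + $46.16 + $24.49 + $12.25 + $239.11 + $129.62 + $104.56 = $1228.09
Net pay = $2449.17 − $1228.09 = $1221.08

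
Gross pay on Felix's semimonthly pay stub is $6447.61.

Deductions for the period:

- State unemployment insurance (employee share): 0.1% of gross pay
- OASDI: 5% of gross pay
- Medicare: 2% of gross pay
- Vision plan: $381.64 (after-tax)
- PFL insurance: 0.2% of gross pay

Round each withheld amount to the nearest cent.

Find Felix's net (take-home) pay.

State unemployment insurance (employee share): $6447.61 × 0.001 = $6.45
Medicare: $6447.61 × 0.02 = $128.95
PFL insurance: $6447.61 × 0.002 = $12.90
OASDI: $6447.61 × 0.05 = $322.38
Vision plan: $381.64
Total deductions = $6.45 + $128.95 + $12.90 + $322.38 + $381.64 = $852.32
Net pay = $6447.61 − $852.32 = $5595.29

$5595.29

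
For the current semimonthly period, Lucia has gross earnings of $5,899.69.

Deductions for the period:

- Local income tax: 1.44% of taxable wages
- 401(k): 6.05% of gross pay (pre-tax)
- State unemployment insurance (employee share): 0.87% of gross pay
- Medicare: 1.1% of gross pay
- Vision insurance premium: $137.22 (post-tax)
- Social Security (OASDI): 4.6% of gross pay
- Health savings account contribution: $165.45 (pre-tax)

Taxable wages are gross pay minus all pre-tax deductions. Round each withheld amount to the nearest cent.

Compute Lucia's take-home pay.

Health savings account contribution: $165.45
401(k): $5,899.69 × 0.0605 = $356.93
Pre-tax total = $165.45 + $356.93 = $522.38
Taxable wages = $5,899.69 − $522.38 = $5,377.31
Local income tax: $5,377.31 × 0.0144 = $77.43
Medicare: $5,899.69 × 0.011 = $64.90
State unemployment insurance (employee share): $5,899.69 × 0.0087 = $51.33
Social Security (OASDI): $5,899.69 × 0.046 = $271.39
Vision insurance premium: $137.22
Total deductions = $165.45 + $356.93 + $77.43 + $64.90 + $51.33 + $271.39 + $137.22 = $1,124.65
Net pay = $5,899.69 − $1,124.65 = $4,775.04

$4,775.04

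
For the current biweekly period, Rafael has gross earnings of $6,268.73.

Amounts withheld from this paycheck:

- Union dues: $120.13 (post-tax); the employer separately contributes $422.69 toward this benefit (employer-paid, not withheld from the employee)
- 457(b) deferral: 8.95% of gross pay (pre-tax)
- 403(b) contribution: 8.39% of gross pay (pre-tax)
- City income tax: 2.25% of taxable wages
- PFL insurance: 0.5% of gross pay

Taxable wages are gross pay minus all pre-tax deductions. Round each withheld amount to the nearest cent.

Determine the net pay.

403(b) contribution: $6,268.73 × 0.0839 = $525.95
457(b) deferral: $6,268.73 × 0.0895 = $561.05
Pre-tax total = $525.95 + $561.05 = $1,087.00
Taxable wages = $6,268.73 − $1,087.00 = $5,181.73
City income tax: $5,181.73 × 0.0225 = $116.59
PFL insurance: $6,268.73 × 0.005 = $31.34
Union dues: $120.13
(Employer's $422.69 toward union dues is not withheld from the employee.)
Total deductions = $525.95 + $561.05 + $116.59 + $31.34 + $120.13 = $1,355.06
Net pay = $6,268.73 − $1,355.06 = $4,913.67

$4,913.67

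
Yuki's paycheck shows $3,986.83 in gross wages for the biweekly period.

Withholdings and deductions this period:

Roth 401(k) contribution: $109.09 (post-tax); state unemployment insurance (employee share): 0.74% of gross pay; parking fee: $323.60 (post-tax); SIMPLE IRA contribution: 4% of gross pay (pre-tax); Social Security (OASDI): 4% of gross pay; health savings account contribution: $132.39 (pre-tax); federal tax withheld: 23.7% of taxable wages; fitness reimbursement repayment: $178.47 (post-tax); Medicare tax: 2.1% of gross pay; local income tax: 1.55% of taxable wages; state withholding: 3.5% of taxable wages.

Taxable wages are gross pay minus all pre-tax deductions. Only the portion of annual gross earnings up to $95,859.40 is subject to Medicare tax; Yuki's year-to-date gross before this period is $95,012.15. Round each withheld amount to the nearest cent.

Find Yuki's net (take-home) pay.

Health savings account contribution: $132.39
SIMPLE IRA contribution: $3,986.83 × 0.04 = $159.47
Pre-tax total = $132.39 + $159.47 = $291.86
Taxable wages = $3,986.83 − $291.86 = $3,694.97
State withholding: $3,694.97 × 0.035 = $129.32
Federal tax withheld: $3,694.97 × 0.237 = $875.71
Local income tax: $3,694.97 × 0.0155 = $57.27
Social Security (OASDI): $3,986.83 × 0.04 = $159.47
State unemployment insurance (employee share): $3,986.83 × 0.0074 = $29.50
Medicare tax: only $95,859.40 − $95,012.15 = $847.25 of this check is subject → $847.25 × 0.021 = $17.79
Parking fee: $323.60
Fitness reimbursement repayment: $178.47
Roth 401(k) contribution: $109.09
Total deductions = $132.39 + $159.47 + $129.32 + $875.71 + $57.27 + $159.47 + $29.50 + $17.79 + $323.60 + $178.47 + $109.09 = $2,172.08
Net pay = $3,986.83 − $2,172.08 = $1,814.75

$1,814.75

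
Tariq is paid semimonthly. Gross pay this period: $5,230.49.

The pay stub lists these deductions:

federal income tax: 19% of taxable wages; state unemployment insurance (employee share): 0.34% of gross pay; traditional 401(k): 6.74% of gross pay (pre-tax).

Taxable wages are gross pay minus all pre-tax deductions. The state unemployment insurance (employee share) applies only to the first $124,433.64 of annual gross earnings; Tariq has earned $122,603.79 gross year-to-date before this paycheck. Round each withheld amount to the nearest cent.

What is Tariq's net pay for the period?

$3,944.92

Traditional 401(k): $5,230.49 × 0.0674 = $352.54
Taxable wages = $5,230.49 − $352.54 = $4,877.95
Federal income tax: $4,877.95 × 0.19 = $926.81
State unemployment insurance (employee share): only $124,433.64 − $122,603.79 = $1,829.85 of this check is subject → $1,829.85 × 0.0034 = $6.22
Total deductions = $352.54 + $926.81 + $6.22 = $1,285.57
Net pay = $5,230.49 − $1,285.57 = $3,944.92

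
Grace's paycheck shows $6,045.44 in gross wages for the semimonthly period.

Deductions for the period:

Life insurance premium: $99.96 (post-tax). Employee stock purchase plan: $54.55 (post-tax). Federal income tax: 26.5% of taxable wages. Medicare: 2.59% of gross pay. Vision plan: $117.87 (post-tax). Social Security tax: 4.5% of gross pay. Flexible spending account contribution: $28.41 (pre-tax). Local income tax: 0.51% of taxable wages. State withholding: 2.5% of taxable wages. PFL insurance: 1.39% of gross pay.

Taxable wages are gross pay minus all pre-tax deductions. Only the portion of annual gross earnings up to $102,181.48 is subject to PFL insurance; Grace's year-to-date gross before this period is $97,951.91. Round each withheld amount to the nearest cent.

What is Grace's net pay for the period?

$3,481.61

Flexible spending account contribution: $28.41
Taxable wages = $6,045.44 − $28.41 = $6,017.03
Local income tax: $6,017.03 × 0.0051 = $30.69
State withholding: $6,017.03 × 0.025 = $150.43
Federal income tax: $6,017.03 × 0.265 = $1,594.51
PFL insurance: only $102,181.48 − $97,951.91 = $4,229.57 of this check is subject → $4,229.57 × 0.0139 = $58.79
Medicare: $6,045.44 × 0.0259 = $156.58
Social Security tax: $6,045.44 × 0.045 = $272.04
Employee stock purchase plan: $54.55
Vision plan: $117.87
Life insurance premium: $99.96
Total deductions = $28.41 + $30.69 + $150.43 + $1,594.51 + $58.79 + $156.58 + $272.04 + $54.55 + $117.87 + $99.96 = $2,563.83
Net pay = $6,045.44 − $2,563.83 = $3,481.61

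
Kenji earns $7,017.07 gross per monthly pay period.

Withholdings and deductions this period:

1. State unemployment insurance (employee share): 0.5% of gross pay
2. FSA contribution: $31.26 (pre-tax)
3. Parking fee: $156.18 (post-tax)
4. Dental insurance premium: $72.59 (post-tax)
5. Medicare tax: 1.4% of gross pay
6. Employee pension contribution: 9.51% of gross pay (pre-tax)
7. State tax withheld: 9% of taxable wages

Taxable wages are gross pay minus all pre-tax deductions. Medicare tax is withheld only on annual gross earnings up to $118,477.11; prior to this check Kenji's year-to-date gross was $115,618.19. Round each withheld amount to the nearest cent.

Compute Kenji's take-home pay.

Employee pension contribution: $7,017.07 × 0.0951 = $667.32
FSA contribution: $31.26
Pre-tax total = $667.32 + $31.26 = $698.58
Taxable wages = $7,017.07 − $698.58 = $6,318.49
State tax withheld: $6,318.49 × 0.09 = $568.66
State unemployment insurance (employee share): $7,017.07 × 0.005 = $35.09
Medicare tax: only $118,477.11 − $115,618.19 = $2,858.92 of this check is subject → $2,858.92 × 0.014 = $40.02
Parking fee: $156.18
Dental insurance premium: $72.59
Total deductions = $667.32 + $31.26 + $568.66 + $35.09 + $40.02 + $156.18 + $72.59 = $1,571.12
Net pay = $7,017.07 − $1,571.12 = $5,445.95

$5,445.95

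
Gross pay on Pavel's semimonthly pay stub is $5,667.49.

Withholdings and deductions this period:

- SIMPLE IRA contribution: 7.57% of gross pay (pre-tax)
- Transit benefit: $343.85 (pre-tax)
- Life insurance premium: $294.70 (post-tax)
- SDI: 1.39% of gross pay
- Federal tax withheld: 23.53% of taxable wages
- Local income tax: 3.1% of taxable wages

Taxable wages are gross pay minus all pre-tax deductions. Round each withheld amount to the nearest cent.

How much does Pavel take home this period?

$3,217.70

Transit benefit: $343.85
SIMPLE IRA contribution: $5,667.49 × 0.0757 = $429.03
Pre-tax total = $343.85 + $429.03 = $772.88
Taxable wages = $5,667.49 − $772.88 = $4,894.61
Federal tax withheld: $4,894.61 × 0.2353 = $1,151.70
Local income tax: $4,894.61 × 0.031 = $151.73
SDI: $5,667.49 × 0.0139 = $78.78
Life insurance premium: $294.70
Total deductions = $343.85 + $429.03 + $1,151.70 + $151.73 + $78.78 + $294.70 = $2,449.79
Net pay = $5,667.49 − $2,449.79 = $3,217.70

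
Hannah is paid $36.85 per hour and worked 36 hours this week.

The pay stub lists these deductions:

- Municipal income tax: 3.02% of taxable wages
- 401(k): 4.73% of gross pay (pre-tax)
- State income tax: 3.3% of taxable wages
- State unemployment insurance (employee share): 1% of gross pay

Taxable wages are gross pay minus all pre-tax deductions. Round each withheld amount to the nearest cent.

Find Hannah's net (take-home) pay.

$1,170.70

Gross pay: 36 × $36.85 = $1,326.60
401(k): $1,326.60 × 0.0473 = $62.75
Taxable wages = $1,326.60 − $62.75 = $1,263.85
Municipal income tax: $1,263.85 × 0.0302 = $38.17
State income tax: $1,263.85 × 0.033 = $41.71
State unemployment insurance (employee share): $1,326.60 × 0.01 = $13.27
Total deductions = $62.75 + $38.17 + $41.71 + $13.27 = $155.90
Net pay = $1,326.60 − $155.90 = $1,170.70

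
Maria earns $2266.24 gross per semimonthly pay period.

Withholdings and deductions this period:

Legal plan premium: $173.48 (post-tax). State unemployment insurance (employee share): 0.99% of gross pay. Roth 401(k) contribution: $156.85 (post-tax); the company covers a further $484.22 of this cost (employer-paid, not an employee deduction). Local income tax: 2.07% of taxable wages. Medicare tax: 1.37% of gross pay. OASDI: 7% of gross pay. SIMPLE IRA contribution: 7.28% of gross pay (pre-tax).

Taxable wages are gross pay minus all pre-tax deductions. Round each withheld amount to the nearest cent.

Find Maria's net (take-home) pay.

SIMPLE IRA contribution: $2266.24 × 0.0728 = $164.98
Taxable wages = $2266.24 − $164.98 = $2101.26
Local income tax: $2101.26 × 0.0207 = $43.50
Medicare tax: $2266.24 × 0.0137 = $31.05
OASDI: $2266.24 × 0.07 = $158.64
State unemployment insurance (employee share): $2266.24 × 0.0099 = $22.44
Legal plan premium: $173.48
Roth 401(k) contribution: $156.85
(Employer's $484.22 toward Roth 401(k) contribution is not withheld from the employee.)
Total deductions = $164.98 + $43.50 + $31.05 + $158.64 + $22.44 + $173.48 + $156.85 = $750.94
Net pay = $2266.24 − $750.94 = $1515.30

$1515.30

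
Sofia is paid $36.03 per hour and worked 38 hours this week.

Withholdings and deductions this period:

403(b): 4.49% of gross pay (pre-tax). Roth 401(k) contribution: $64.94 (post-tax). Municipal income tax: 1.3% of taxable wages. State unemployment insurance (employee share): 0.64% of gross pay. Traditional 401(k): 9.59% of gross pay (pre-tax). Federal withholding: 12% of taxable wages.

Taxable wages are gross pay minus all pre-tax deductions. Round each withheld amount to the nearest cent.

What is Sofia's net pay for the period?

Gross pay: 38 × $36.03 = $1,369.14
Traditional 401(k): $1,369.14 × 0.0959 = $131.30
403(b): $1,369.14 × 0.0449 = $61.47
Pre-tax total = $131.30 + $61.47 = $192.77
Taxable wages = $1,369.14 − $192.77 = $1,176.37
Municipal income tax: $1,176.37 × 0.013 = $15.29
Federal withholding: $1,176.37 × 0.12 = $141.16
State unemployment insurance (employee share): $1,369.14 × 0.0064 = $8.76
Roth 401(k) contribution: $64.94
Total deductions = $131.30 + $61.47 + $15.29 + $141.16 + $8.76 + $64.94 = $422.92
Net pay = $1,369.14 − $422.92 = $946.22

$946.22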